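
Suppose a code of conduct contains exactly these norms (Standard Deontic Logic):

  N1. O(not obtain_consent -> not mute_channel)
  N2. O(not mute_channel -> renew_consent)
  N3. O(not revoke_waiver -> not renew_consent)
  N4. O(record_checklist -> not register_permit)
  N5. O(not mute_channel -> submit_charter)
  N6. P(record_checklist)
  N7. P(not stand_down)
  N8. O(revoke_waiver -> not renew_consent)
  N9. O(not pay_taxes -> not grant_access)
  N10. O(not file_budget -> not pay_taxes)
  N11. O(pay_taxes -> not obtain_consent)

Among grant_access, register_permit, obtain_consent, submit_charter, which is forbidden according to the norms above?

By case analysis on revoke_waiver: premise 8 gives O(revoke_waiver -> not renew_consent) and premise 3 gives O(not revoke_waiver -> not renew_consent), so O(not renew_consent) either way.
The contrapositive of premise 2 (O(not mute_channel -> renew_consent)) is O(not renew_consent -> mute_channel), and O(not renew_consent) is already established, so O(mute_channel).
Premise 1, O(not obtain_consent -> not mute_channel), contraposes to O(mute_channel -> obtain_consent); with O(mute_channel) we get O(obtain_consent).
The contrapositive of premise 11 (O(pay_taxes -> not obtain_consent)) is O(obtain_consent -> not pay_taxes), and O(obtain_consent) is already established, so O(not pay_taxes).
Applying K to premise 9 (O(not pay_taxes -> not grant_access)) and O(not pay_taxes) yields O(not grant_access).
So O(not grant_access) holds, i.e. grant_access is forbidden. None of the other listed options is forbidden under the premises.

grant_access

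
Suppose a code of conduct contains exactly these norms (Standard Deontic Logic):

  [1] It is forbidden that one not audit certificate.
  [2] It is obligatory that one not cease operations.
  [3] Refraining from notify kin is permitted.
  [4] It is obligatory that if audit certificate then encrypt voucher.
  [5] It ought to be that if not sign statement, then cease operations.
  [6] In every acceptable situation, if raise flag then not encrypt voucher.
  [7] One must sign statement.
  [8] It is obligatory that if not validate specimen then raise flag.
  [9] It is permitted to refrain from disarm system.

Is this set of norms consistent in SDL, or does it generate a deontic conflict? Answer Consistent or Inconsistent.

Consistent

Premise 5 is O(¬sign_statement → cease_operations), but O(¬sign_statement) is not derivable from the premises, so it does not yield O(cease_operations).
So O(cease_operations) is not derivable, and the apparent clash with O(¬cease_operations) does not arise.
A world satisfying every obligation exists (e.g. audit_certificate=true, cease_operations=false, disarm_system=false, encrypt_voucher=true, notify_kin=false, raise_flag=false, sign_statement=true, validate_specimen=true); no atom is both obligatory and forbidden, so the set is consistent.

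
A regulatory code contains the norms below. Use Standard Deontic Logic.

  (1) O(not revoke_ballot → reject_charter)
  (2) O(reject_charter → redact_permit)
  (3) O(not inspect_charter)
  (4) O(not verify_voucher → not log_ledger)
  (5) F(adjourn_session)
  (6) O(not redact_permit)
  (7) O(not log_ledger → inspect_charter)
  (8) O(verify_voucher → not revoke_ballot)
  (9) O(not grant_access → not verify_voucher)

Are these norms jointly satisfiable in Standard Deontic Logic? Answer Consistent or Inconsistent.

Inconsistent

From premise 6 we have O(not redact_permit).
The contrapositive of premise 2 (O(reject_charter → redact_permit)) is O(not redact_permit → not reject_charter), and O(not redact_permit) is already established, so O(not reject_charter).
The contrapositive of premise 1 (O(not revoke_ballot → reject_charter)) is O(not reject_charter → revoke_ballot), and O(not reject_charter) is already established, so O(revoke_ballot).
The contrapositive of premise 8 (O(verify_voucher → not revoke_ballot)) is O(revoke_ballot → not verify_voucher), and O(revoke_ballot) is already established, so O(not verify_voucher).
Premise 4 is O(not verify_voucher → not log_ledger); since O(not verify_voucher), deontic closure gives O(not log_ledger).
Premise 7 is O(not log_ledger → inspect_charter); since O(not log_ledger), deontic closure gives O(inspect_charter).
Yet premise 3 states O(not inspect_charter).
We now have both O(inspect_charter) and O(not inspect_charter) — inspect_charter is simultaneously obligatory and forbidden, violating the D-axiom.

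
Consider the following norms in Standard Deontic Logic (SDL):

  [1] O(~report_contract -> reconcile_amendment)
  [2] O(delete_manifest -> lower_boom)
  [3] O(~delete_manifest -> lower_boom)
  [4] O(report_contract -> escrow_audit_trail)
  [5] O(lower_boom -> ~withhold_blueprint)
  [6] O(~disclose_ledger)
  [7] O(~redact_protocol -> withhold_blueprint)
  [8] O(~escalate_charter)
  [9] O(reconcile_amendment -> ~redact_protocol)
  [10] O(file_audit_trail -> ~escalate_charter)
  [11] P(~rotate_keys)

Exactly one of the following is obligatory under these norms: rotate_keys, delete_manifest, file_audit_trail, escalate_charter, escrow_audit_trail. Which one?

By case analysis on delete_manifest: premise 2 gives O(delete_manifest -> lower_boom) and premise 3 gives O(~delete_manifest -> lower_boom), so O(lower_boom) either way.
Premise 5 is O(lower_boom -> ~withhold_blueprint); since O(lower_boom), deontic closure gives O(~withhold_blueprint).
Premise 7 is O(~redact_protocol -> withhold_blueprint); contrapositively O(~withhold_blueprint -> redact_protocol). Since O(~withhold_blueprint) holds, K gives O(redact_protocol).
Premise 9 is O(reconcile_amendment -> ~redact_protocol); contrapositively O(redact_protocol -> ~reconcile_amendment). Since O(redact_protocol) holds, K gives O(~reconcile_amendment).
The contrapositive of premise 1 (O(~report_contract -> reconcile_amendment)) is O(~reconcile_amendment -> report_contract), and O(~reconcile_amendment) is already established, so O(report_contract).
Premise 4 is O(report_contract -> escrow_audit_trail); since O(report_contract), deontic closure gives O(escrow_audit_trail).
So O(escrow_audit_trail) holds — escrow_audit_trail is obligatory. None of the other listed options is made obligatory by any chain of premises.

escrow_audit_trail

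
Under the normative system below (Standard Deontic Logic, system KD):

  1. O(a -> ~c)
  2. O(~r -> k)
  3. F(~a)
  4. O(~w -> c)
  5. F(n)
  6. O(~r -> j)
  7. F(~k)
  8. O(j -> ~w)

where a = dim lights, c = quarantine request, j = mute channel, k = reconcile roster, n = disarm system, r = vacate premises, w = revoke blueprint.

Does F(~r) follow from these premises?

Yes

Premise 3, F(~a), is equivalent to O(a).
With premise 1, O(a -> ~c), the K-axiom yields O(~c).
The contrapositive of premise 4 (O(~w -> c)) is O(~c -> w), and O(~c) is already established, so O(w).
The contrapositive of premise 8 (O(j -> ~w)) is O(w -> ~j), and O(w) is already established, so O(~j).
Premise 6 is O(~r -> j); contrapositively O(~j -> r). Since O(~j) holds, K gives O(r).
Premises 2, 5, 7 do not contribute to this derivation.
So O(r) holds, i.e. F(~r). The claim follows.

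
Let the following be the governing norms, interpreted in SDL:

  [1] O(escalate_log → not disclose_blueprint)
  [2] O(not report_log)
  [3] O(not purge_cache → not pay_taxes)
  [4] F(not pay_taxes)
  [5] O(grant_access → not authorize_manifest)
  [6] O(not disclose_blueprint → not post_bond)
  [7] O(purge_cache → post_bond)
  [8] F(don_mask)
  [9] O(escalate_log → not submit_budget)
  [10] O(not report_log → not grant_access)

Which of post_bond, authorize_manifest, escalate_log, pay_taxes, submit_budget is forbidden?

Premise 4, F(not pay_taxes), is equivalent to O(pay_taxes).
Premise 3, O(not purge_cache → not pay_taxes), contraposes to O(pay_taxes → purge_cache); with O(pay_taxes) we get O(purge_cache).
With premise 7, O(purge_cache → post_bond), the K-axiom yields O(post_bond).
Premise 6 is O(not disclose_blueprint → not post_bond); contrapositively O(post_bond → disclose_blueprint). Since O(post_bond) holds, K gives O(disclose_blueprint).
Premise 1 is O(escalate_log → not disclose_blueprint); contrapositively O(disclose_blueprint → not escalate_log). Since O(disclose_blueprint) holds, K gives O(not escalate_log).
So O(not escalate_log) holds, i.e. escalate_log is forbidden. None of the other listed options is forbidden under the premises.

escalate_log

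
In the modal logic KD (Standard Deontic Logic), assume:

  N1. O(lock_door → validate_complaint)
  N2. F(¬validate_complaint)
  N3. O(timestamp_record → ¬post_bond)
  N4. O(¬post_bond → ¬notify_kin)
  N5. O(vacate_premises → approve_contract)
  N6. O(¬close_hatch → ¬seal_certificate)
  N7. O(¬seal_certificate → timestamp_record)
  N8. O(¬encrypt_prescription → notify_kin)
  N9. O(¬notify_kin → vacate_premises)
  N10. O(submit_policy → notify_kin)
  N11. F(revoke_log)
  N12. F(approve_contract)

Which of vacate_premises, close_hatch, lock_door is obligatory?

Premise 12 is F(approve_contract), i.e. O(¬approve_contract).
Premise 5 is O(vacate_premises → approve_contract); contrapositively O(¬approve_contract → ¬vacate_premises). Since O(¬approve_contract) holds, K gives O(¬vacate_premises).
Premise 9, O(¬notify_kin → vacate_premises), contraposes to O(¬vacate_premises → notify_kin); with O(¬vacate_premises) we get O(notify_kin).
Premise 4, O(¬post_bond → ¬notify_kin), contraposes to O(notify_kin → post_bond); with O(notify_kin) we get O(post_bond).
Premise 3, O(timestamp_record → ¬post_bond), contraposes to O(post_bond → ¬timestamp_record); with O(post_bond) we get O(¬timestamp_record).
The contrapositive of premise 7 (O(¬seal_certificate → timestamp_record)) is O(¬timestamp_record → seal_certificate), and O(¬timestamp_record) is already established, so O(seal_certificate).
Premise 6 is O(¬close_hatch → ¬seal_certificate); contrapositively O(seal_certificate → close_hatch). Since O(seal_certificate) holds, K gives O(close_hatch).
So O(close_hatch) holds — close_hatch is obligatory. None of the other listed options is made obligatory by any chain of premises.

close_hatch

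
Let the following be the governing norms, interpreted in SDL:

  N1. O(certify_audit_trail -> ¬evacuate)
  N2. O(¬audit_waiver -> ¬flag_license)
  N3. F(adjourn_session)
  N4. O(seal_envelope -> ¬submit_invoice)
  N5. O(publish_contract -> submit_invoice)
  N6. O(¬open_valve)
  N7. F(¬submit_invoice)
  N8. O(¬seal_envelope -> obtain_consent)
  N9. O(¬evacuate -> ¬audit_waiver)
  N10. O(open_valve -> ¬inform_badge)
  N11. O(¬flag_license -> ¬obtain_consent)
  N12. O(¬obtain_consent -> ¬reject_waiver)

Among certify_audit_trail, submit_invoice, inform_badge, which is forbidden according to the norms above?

certify_audit_trail

F(¬submit_invoice) at premise 7 means O(submit_invoice).
Premise 4 is O(seal_envelope -> ¬submit_invoice); contrapositively O(submit_invoice -> ¬seal_envelope). Since O(submit_invoice) holds, K gives O(¬seal_envelope).
Applying K to premise 8 (O(¬seal_envelope -> obtain_consent)) and O(¬seal_envelope) yields O(obtain_consent).
The contrapositive of premise 11 (O(¬flag_license -> ¬obtain_consent)) is O(obtain_consent -> flag_license), and O(obtain_consent) is already established, so O(flag_license).
The contrapositive of premise 2 (O(¬audit_waiver -> ¬flag_license)) is O(flag_license -> audit_waiver), and O(flag_license) is already established, so O(audit_waiver).
Premise 9 is O(¬evacuate -> ¬audit_waiver); contrapositively O(audit_waiver -> evacuate). Since O(audit_waiver) holds, K gives O(evacuate).
Premise 1 is O(certify_audit_trail -> ¬evacuate); contrapositively O(evacuate -> ¬certify_audit_trail). Since O(evacuate) holds, K gives O(¬certify_audit_trail).
So O(¬certify_audit_trail) holds, i.e. certify_audit_trail is forbidden. None of the other listed options is forbidden under the premises.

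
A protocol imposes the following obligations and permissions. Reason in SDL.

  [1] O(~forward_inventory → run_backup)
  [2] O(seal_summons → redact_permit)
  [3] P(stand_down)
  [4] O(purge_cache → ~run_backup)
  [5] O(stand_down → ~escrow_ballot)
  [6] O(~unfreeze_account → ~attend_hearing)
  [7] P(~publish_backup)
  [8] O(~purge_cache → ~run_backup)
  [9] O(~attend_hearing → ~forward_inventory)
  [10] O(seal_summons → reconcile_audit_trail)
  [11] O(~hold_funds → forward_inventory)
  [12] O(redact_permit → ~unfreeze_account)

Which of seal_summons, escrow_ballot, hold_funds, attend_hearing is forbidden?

By case analysis on purge_cache: premise 4 gives O(purge_cache → ~run_backup) and premise 8 gives O(~purge_cache → ~run_backup), so O(~run_backup) either way.
Premise 1 is O(~forward_inventory → run_backup); contrapositively O(~run_backup → forward_inventory). Since O(~run_backup) holds, K gives O(forward_inventory).
Premise 9 is O(~attend_hearing → ~forward_inventory); contrapositively O(forward_inventory → attend_hearing). Since O(forward_inventory) holds, K gives O(attend_hearing).
Premise 6 is O(~unfreeze_account → ~attend_hearing); contrapositively O(attend_hearing → unfreeze_account). Since O(attend_hearing) holds, K gives O(unfreeze_account).
The contrapositive of premise 12 (O(redact_permit → ~unfreeze_account)) is O(unfreeze_account → ~redact_permit), and O(unfreeze_account) is already established, so O(~redact_permit).
Premise 2, O(seal_summons → redact_permit), contraposes to O(~redact_permit → ~seal_summons); with O(~redact_permit) we get O(~seal_summons).
So O(~seal_summons) holds, i.e. seal_summons is forbidden. None of the other listed options is forbidden under the premises.

seal_summons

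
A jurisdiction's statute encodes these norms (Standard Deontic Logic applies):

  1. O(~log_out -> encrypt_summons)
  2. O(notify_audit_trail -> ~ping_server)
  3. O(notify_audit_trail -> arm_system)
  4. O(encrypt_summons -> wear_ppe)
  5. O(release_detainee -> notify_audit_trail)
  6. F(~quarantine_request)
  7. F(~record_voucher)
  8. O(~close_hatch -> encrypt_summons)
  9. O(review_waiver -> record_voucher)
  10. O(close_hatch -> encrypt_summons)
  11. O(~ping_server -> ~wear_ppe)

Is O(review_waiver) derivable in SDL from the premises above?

No

Premise 9 is O(review_waiver -> record_voucher); even if O(record_voucher) held, inferring O(review_waiver) would be affirming the consequent — invalid.
No other premise forces O(review_waiver). An ideal world satisfying every premise can still have review_waiver false, so O(review_waiver) is not derivable.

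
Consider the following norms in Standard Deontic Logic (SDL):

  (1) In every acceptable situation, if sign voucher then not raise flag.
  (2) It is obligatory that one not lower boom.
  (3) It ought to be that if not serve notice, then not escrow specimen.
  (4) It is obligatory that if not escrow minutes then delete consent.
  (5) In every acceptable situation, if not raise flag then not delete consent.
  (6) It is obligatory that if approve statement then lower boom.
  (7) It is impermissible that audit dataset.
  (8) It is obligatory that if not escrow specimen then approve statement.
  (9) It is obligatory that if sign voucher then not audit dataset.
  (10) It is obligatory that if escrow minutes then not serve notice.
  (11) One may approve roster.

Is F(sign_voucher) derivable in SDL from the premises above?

Premise 2 gives O(¬lower_boom).
Premise 6 is O(approve_statement → lower_boom); contrapositively O(¬lower_boom → ¬approve_statement). Since O(¬lower_boom) holds, K gives O(¬approve_statement).
The contrapositive of premise 8 (O(¬escrow_specimen → approve_statement)) is O(¬approve_statement → escrow_specimen), and O(¬approve_statement) is already established, so O(escrow_specimen).
Premise 3 is O(¬serve_notice → ¬escrow_specimen); contrapositively O(escrow_specimen → serve_notice). Since O(escrow_specimen) holds, K gives O(serve_notice).
The contrapositive of premise 10 (O(escrow_minutes → ¬serve_notice)) is O(serve_notice → ¬escrow_minutes), and O(serve_notice) is already established, so O(¬escrow_minutes).
Applying K to premise 4 (O(¬escrow_minutes → delete_consent)) and O(¬escrow_minutes) yields O(delete_consent).
Premise 5, O(¬raise_flag → ¬delete_consent), contraposes to O(delete_consent → raise_flag); with O(delete_consent) we get O(raise_flag).
The contrapositive of premise 1 (O(sign_voucher → ¬raise_flag)) is O(raise_flag → ¬sign_voucher), and O(raise_flag) is already established, so O(¬sign_voucher).
Premises 7, 9, 11 do not contribute to this derivation.
So O(¬sign_voucher) holds, i.e. F(sign_voucher). The claim follows.

Yes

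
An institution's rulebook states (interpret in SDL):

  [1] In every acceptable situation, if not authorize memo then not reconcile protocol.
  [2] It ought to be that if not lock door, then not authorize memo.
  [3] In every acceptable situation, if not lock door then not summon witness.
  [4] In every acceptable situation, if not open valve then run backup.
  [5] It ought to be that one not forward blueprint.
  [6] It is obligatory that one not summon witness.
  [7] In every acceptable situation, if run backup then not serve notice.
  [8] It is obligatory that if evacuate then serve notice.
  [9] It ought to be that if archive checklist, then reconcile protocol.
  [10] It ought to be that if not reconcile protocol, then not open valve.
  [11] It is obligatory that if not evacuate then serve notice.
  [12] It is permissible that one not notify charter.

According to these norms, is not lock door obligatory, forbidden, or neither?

Premises 8 and 11 cover both cases: O(evacuate → serve_notice) and O(¬evacuate → serve_notice). Since evacuate ∨ ¬evacuate is a tautology, O(serve_notice) follows.
Premise 7, O(run_backup → ¬serve_notice), contraposes to O(serve_notice → ¬run_backup); with O(serve_notice) we get O(¬run_backup).
Premise 4 is O(¬open_valve → run_backup); contrapositively O(¬run_backup → open_valve). Since O(¬run_backup) holds, K gives O(open_valve).
The contrapositive of premise 10 (O(¬reconcile_protocol → ¬open_valve)) is O(open_valve → reconcile_protocol), and O(open_valve) is already established, so O(reconcile_protocol).
Premise 1, O(¬authorize_memo → ¬reconcile_protocol), contraposes to O(reconcile_protocol → authorize_memo); with O(reconcile_protocol) we get O(authorize_memo).
Premise 2, O(¬lock_door → ¬authorize_memo), contraposes to O(authorize_memo → lock_door); with O(authorize_memo) we get O(lock_door).
Premises 3, 5, 6, 9, 12 do not contribute to this derivation.
Thus O(lock_door), which is F(¬lock_door): ¬lock_door is forbidden.

Forbidden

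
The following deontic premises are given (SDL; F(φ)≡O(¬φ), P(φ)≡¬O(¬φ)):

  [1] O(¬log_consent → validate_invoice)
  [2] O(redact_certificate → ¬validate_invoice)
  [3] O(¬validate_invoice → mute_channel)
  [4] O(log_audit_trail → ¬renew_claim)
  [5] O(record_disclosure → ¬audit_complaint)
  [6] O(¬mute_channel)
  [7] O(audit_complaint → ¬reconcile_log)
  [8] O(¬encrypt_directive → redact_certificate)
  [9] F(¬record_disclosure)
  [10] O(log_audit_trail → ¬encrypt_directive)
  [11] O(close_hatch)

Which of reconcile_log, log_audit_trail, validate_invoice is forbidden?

From premise 6 we have O(¬mute_channel).
Premise 3 is O(¬validate_invoice → mute_channel); contrapositively O(¬mute_channel → validate_invoice). Since O(¬mute_channel) holds, K gives O(validate_invoice).
Premise 2 is O(redact_certificate → ¬validate_invoice); contrapositively O(validate_invoice → ¬redact_certificate). Since O(validate_invoice) holds, K gives O(¬redact_certificate).
The contrapositive of premise 8 (O(¬encrypt_directive → redact_certificate)) is O(¬redact_certificate → encrypt_directive), and O(¬redact_certificate) is already established, so O(encrypt_directive).
The contrapositive of premise 10 (O(log_audit_trail → ¬encrypt_directive)) is O(encrypt_directive → ¬log_audit_trail), and O(encrypt_directive) is already established, so O(¬log_audit_trail).
So O(¬log_audit_trail) holds, i.e. log_audit_trail is forbidden. None of the other listed options is forbidden under the premises.

log_audit_trail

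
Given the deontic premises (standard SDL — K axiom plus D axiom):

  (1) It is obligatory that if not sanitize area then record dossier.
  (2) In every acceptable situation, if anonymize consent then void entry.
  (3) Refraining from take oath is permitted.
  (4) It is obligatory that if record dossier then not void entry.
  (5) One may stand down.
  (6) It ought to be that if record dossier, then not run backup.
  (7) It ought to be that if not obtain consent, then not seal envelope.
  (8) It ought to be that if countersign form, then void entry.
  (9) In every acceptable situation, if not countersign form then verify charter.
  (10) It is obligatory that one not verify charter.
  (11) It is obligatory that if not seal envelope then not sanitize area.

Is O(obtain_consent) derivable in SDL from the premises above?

Yes

From premise 10 we have O(¬verify_charter).
The contrapositive of premise 9 (O(¬countersign_form → verify_charter)) is O(¬verify_charter → countersign_form), and O(¬verify_charter) is already established, so O(countersign_form).
Premise 8 is O(countersign_form → void_entry); since O(countersign_form), deontic closure gives O(void_entry).
The contrapositive of premise 4 (O(record_dossier → ¬void_entry)) is O(void_entry → ¬record_dossier), and O(void_entry) is already established, so O(¬record_dossier).
Premise 1, O(¬sanitize_area → record_dossier), contraposes to O(¬record_dossier → sanitize_area); with O(¬record_dossier) we get O(sanitize_area).
Premise 11, O(¬seal_envelope → ¬sanitize_area), contraposes to O(sanitize_area → seal_envelope); with O(sanitize_area) we get O(seal_envelope).
Premise 7, O(¬obtain_consent → ¬seal_envelope), contraposes to O(seal_envelope → obtain_consent); with O(seal_envelope) we get O(obtain_consent).
Premises 2, 3, 5, 6 do not contribute to this derivation.
So O(obtain_consent) follows.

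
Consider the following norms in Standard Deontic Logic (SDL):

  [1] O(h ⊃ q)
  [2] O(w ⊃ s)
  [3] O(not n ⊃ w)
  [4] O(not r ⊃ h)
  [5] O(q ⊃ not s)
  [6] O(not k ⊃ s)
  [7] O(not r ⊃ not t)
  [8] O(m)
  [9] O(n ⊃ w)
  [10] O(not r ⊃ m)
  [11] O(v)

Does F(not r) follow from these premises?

Yes

Premises 3 and 9 cover both cases: O(not n ⊃ w) and O(n ⊃ w). Since not n ∨ n is a tautology, O(w) follows.
With premise 2, O(w ⊃ s), the K-axiom yields O(s).
Premise 5 is O(q ⊃ not s); contrapositively O(s ⊃ not q). Since O(s) holds, K gives O(not q).
Premise 1 is O(h ⊃ q); contrapositively O(not q ⊃ not h). Since O(not q) holds, K gives O(not h).
Premise 4 is O(not r ⊃ h); contrapositively O(not h ⊃ r). Since O(not h) holds, K gives O(r).
Premises 6, 7, 8, 10, 11 do not contribute to this derivation.
So O(r) holds, i.e. F(not r). The claim follows.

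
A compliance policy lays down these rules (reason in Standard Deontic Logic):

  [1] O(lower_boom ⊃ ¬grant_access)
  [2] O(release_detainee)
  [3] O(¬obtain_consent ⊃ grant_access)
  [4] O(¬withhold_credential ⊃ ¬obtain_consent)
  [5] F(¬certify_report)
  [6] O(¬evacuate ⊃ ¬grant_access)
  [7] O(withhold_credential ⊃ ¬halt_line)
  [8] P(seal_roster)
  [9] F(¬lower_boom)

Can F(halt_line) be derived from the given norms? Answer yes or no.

F(¬lower_boom) at premise 9 means O(lower_boom).
Premise 1 is O(lower_boom ⊃ ¬grant_access); since O(lower_boom), deontic closure gives O(¬grant_access).
The contrapositive of premise 3 (O(¬obtain_consent ⊃ grant_access)) is O(¬grant_access ⊃ obtain_consent), and O(¬grant_access) is already established, so O(obtain_consent).
The contrapositive of premise 4 (O(¬withhold_credential ⊃ ¬obtain_consent)) is O(obtain_consent ⊃ withhold_credential), and O(obtain_consent) is already established, so O(withhold_credential).
With premise 7, O(withhold_credential ⊃ ¬halt_line), the K-axiom yields O(¬halt_line).
Premises 2, 5, 6, 8 do not contribute to this derivation.
So O(¬halt_line) holds, i.e. F(halt_line). The claim follows.

Yes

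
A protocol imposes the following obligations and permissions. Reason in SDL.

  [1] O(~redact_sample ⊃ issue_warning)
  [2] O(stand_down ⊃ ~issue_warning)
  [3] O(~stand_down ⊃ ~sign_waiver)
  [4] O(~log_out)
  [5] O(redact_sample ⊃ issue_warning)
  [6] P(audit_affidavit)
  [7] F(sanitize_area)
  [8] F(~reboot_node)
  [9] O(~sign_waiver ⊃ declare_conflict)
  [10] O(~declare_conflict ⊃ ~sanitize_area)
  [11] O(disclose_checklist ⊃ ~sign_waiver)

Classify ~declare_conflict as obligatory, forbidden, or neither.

Forbidden

By case analysis on ~redact_sample: premise 1 gives O(~redact_sample ⊃ issue_warning) and premise 5 gives O(redact_sample ⊃ issue_warning), so O(issue_warning) either way.
The contrapositive of premise 2 (O(stand_down ⊃ ~issue_warning)) is O(issue_warning ⊃ ~stand_down), and O(issue_warning) is already established, so O(~stand_down).
Premise 3 is O(~stand_down ⊃ ~sign_waiver); since O(~stand_down), deontic closure gives O(~sign_waiver).
From O(~sign_waiver) and premise 9, O(~sign_waiver ⊃ declare_conflict), we obtain O(declare_conflict).
Premises 4, 6, 7, 8, 10, 11 do not contribute to this derivation.
Thus O(declare_conflict), which is F(~declare_conflict): ~declare_conflict is forbidden.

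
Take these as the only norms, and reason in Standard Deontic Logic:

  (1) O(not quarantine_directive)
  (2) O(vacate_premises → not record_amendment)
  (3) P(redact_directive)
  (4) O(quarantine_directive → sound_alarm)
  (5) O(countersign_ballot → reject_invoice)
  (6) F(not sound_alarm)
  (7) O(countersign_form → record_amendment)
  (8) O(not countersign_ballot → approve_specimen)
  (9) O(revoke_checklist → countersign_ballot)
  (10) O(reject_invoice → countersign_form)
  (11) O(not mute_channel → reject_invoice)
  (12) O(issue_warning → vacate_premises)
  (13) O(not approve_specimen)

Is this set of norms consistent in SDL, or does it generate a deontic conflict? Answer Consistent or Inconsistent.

Premise 4 is O(quarantine_directive → sound_alarm); even if O(sound_alarm) held, inferring O(quarantine_directive) would be affirming the consequent — invalid.
So O(quarantine_directive) is not derivable, and the apparent clash with O(not quarantine_directive) does not arise.
A world satisfying every obligation exists (e.g. approve_specimen=false, countersign_ballot=true, countersign_form=true, issue_warning=false, mute_channel=false, quarantine_directive=false, record_amendment=true, redact_directive=false, reject_invoice=true, revoke_checklist=false, sound_alarm=true, vacate_premises=false); no atom is both obligatory and forbidden, so the set is consistent.

Consistent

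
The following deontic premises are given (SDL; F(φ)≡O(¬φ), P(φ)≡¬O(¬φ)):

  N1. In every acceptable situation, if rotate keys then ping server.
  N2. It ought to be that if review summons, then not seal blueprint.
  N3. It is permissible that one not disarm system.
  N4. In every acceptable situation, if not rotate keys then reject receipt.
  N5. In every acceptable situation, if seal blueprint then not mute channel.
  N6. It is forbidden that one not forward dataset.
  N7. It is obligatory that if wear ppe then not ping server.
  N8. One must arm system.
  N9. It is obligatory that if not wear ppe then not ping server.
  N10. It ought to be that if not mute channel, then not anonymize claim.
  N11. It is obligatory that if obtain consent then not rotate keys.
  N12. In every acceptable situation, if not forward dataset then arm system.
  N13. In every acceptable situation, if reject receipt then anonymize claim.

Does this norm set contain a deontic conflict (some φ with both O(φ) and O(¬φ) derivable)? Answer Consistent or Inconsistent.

Premise 12 is O(¬forward_dataset → arm_system); even if O(arm_system) held, inferring O(¬forward_dataset) would be affirming the consequent — invalid.
So O(¬forward_dataset) is not derivable, and the apparent clash with O(forward_dataset) does not arise.
A world satisfying every obligation exists (e.g. anonymize_claim=true, arm_system=true, disarm_system=false, forward_dataset=true, mute_channel=true, obtain_consent=false, ping_server=false, reject_receipt=true, review_summons=false, rotate_keys=false, seal_blueprint=false, wear_ppe=false); no atom is both obligatory and forbidden, so the set is consistent.

Consistent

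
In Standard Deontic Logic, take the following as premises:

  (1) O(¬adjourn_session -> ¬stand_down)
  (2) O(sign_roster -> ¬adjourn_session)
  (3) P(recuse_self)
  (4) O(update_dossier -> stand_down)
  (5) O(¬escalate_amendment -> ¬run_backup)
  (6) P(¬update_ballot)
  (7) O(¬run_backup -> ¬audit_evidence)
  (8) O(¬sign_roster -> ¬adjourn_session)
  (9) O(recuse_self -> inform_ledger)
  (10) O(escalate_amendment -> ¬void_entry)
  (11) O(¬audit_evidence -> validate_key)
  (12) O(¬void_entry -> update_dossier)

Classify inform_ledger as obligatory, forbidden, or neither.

Neither

Premise 9 is O(recuse_self -> inform_ledger), but O(recuse_self) is not derivable from the premises (the permission P(recuse_self) asserts only ¬O(¬recuse_self), not O(recuse_self)), so it does not yield O(inform_ledger).
No premise or chain of K-axiom applications forces O(inform_ledger), and none forces O(¬inform_ledger). So inform_ledger is neither obligatory nor forbidden under these norms.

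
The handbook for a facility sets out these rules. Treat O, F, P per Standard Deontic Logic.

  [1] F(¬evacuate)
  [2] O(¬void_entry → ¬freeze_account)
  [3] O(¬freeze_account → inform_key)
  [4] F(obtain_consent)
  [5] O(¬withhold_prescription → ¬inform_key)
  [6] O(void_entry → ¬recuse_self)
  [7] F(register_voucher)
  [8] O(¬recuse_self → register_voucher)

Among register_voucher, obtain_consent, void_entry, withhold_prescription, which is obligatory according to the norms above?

withhold_prescription

F(register_voucher) at premise 7 means O(¬register_voucher).
Premise 8, O(¬recuse_self → register_voucher), contraposes to O(¬register_voucher → recuse_self); with O(¬register_voucher) we get O(recuse_self).
Premise 6, O(void_entry → ¬recuse_self), contraposes to O(recuse_self → ¬void_entry); with O(recuse_self) we get O(¬void_entry).
With premise 2, O(¬void_entry → ¬freeze_account), the K-axiom yields O(¬freeze_account).
Premise 3 is O(¬freeze_account → inform_key); since O(¬freeze_account), deontic closure gives O(inform_key).
Premise 5 is O(¬withhold_prescription → ¬inform_key); contrapositively O(inform_key → withhold_prescription). Since O(inform_key) holds, K gives O(withhold_prescription).
So O(withhold_prescription) holds — withhold_prescription is obligatory. None of the other listed options is made obligatory by any chain of premises.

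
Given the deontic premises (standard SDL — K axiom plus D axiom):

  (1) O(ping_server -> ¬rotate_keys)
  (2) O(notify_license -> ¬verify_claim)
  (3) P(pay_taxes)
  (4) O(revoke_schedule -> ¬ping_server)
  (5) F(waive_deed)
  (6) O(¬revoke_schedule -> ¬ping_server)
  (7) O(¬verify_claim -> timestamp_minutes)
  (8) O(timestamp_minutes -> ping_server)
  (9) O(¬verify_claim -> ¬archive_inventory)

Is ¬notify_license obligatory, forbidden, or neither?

Obligatory

Premises 4 and 6 are O(revoke_schedule -> ¬ping_server) and O(¬revoke_schedule -> ¬ping_server); every ideal world satisfies revoke_schedule or ¬revoke_schedule, so in either case ¬ping_server holds — hence O(¬ping_server).
Premise 8, O(timestamp_minutes -> ping_server), contraposes to O(¬ping_server -> ¬timestamp_minutes); with O(¬ping_server) we get O(¬timestamp_minutes).
Premise 7 is O(¬verify_claim -> timestamp_minutes); contrapositively O(¬timestamp_minutes -> verify_claim). Since O(¬timestamp_minutes) holds, K gives O(verify_claim).
The contrapositive of premise 2 (O(notify_license -> ¬verify_claim)) is O(verify_claim -> ¬notify_license), and O(verify_claim) is already established, so O(¬notify_license).
Premises 1, 3, 5, 9 do not contribute to this derivation.
Hence ¬notify_license is obligatory.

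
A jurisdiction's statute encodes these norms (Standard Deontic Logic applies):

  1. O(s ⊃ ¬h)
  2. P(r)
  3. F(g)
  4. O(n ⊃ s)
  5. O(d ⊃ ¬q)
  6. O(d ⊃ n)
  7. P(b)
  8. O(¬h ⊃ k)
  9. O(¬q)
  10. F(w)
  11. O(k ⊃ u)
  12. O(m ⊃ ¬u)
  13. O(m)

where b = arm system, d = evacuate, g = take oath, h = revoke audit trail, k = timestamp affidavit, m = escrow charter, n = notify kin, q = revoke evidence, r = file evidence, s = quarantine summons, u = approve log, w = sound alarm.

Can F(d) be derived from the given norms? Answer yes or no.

Yes

From premise 13 we have O(m).
From O(m) and premise 12, O(m ⊃ ¬u), we obtain O(¬u).
Premise 11 is O(k ⊃ u); contrapositively O(¬u ⊃ ¬k). Since O(¬u) holds, K gives O(¬k).
The contrapositive of premise 8 (O(¬h ⊃ k)) is O(¬k ⊃ h), and O(¬k) is already established, so O(h).
Premise 1 is O(s ⊃ ¬h); contrapositively O(h ⊃ ¬s). Since O(h) holds, K gives O(¬s).
The contrapositive of premise 4 (O(n ⊃ s)) is O(¬s ⊃ ¬n), and O(¬s) is already established, so O(¬n).
Premise 6 is O(d ⊃ n); contrapositively O(¬n ⊃ ¬d). Since O(¬n) holds, K gives O(¬d).
Premises 2, 3, 5, 7, 9, 10 do not contribute to this derivation.
So O(¬d) holds, i.e. F(d). The claim follows.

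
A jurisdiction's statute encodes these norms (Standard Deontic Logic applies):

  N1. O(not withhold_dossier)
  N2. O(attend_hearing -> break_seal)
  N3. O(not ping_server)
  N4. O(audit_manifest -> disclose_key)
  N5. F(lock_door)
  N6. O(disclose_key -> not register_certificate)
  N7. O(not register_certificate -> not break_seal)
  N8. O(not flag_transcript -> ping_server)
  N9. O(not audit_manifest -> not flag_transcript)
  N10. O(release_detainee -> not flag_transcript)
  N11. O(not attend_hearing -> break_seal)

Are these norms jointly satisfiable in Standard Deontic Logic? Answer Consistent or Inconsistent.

Inconsistent

By case analysis on not attend_hearing: premise 11 gives O(not attend_hearing -> break_seal) and premise 2 gives O(attend_hearing -> break_seal), so O(break_seal) either way.
Premise 7 is O(not register_certificate -> not break_seal); contrapositively O(break_seal -> register_certificate). Since O(break_seal) holds, K gives O(register_certificate).
Premise 6 is O(disclose_key -> not register_certificate); contrapositively O(register_certificate -> not disclose_key). Since O(register_certificate) holds, K gives O(not disclose_key).
Premise 4, O(audit_manifest -> disclose_key), contraposes to O(not disclose_key -> not audit_manifest); with O(not disclose_key) we get O(not audit_manifest).
Applying K to premise 9 (O(not audit_manifest -> not flag_transcript)) and O(not audit_manifest) yields O(not flag_transcript).
With premise 8, O(not flag_transcript -> ping_server), the K-axiom yields O(ping_server).
However, premise 3 gives O(not ping_server).
We now have both O(ping_server) and O(not ping_server) — ping_server is simultaneously obligatory and forbidden, violating the D-axiom.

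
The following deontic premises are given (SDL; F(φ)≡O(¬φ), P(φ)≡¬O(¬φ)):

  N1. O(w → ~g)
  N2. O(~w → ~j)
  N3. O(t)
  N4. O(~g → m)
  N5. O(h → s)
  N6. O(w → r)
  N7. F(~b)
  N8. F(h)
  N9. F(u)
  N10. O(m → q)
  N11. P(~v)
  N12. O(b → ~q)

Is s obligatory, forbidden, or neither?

Neither

Premise 5 is O(h → s), but O(h) is not derivable from the premises, so it does not yield O(s).
No premise or chain of K-axiom applications forces O(s), and none forces O(~s). So s is neither obligatory nor forbidden under these norms.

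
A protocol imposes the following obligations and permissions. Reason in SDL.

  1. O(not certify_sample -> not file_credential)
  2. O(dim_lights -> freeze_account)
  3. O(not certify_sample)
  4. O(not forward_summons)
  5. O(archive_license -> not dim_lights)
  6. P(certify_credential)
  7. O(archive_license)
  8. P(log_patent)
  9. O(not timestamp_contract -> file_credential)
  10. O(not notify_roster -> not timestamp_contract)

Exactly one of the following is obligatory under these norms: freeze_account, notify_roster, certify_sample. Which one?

Premise 3 gives O(not certify_sample).
With premise 1, O(not certify_sample -> not file_credential), the K-axiom yields O(not file_credential).
The contrapositive of premise 9 (O(not timestamp_contract -> file_credential)) is O(not file_credential -> timestamp_contract), and O(not file_credential) is already established, so O(timestamp_contract).
Premise 10, O(not notify_roster -> not timestamp_contract), contraposes to O(timestamp_contract -> notify_roster); with O(timestamp_contract) we get O(notify_roster).
So O(notify_roster) holds — notify_roster is obligatory. None of the other listed options is made obligatory by any chain of premises.

notify_roster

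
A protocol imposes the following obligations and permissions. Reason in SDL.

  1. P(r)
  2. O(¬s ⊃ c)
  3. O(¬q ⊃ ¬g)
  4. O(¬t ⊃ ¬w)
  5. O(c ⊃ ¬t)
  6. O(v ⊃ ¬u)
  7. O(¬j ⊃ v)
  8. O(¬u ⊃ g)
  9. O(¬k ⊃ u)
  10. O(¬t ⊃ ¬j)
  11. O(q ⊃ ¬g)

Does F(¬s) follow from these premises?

Premises 11 and 3 cover both cases: O(q ⊃ ¬g) and O(¬q ⊃ ¬g). Since q ∨ ¬q is a tautology, O(¬g) follows.
The contrapositive of premise 8 (O(¬u ⊃ g)) is O(¬g ⊃ u), and O(¬g) is already established, so O(u).
Premise 6 is O(v ⊃ ¬u); contrapositively O(u ⊃ ¬v). Since O(u) holds, K gives O(¬v).
The contrapositive of premise 7 (O(¬j ⊃ v)) is O(¬v ⊃ j), and O(¬v) is already established, so O(j).
Premise 10, O(¬t ⊃ ¬j), contraposes to O(j ⊃ t); with O(j) we get O(t).
The contrapositive of premise 5 (O(c ⊃ ¬t)) is O(t ⊃ ¬c), and O(t) is already established, so O(¬c).
Premise 2 is O(¬s ⊃ c); contrapositively O(¬c ⊃ s). Since O(¬c) holds, K gives O(s).
Premises 1, 4, 9 do not contribute to this derivation.
So O(s) holds, i.e. F(¬s). The claim follows.

Yes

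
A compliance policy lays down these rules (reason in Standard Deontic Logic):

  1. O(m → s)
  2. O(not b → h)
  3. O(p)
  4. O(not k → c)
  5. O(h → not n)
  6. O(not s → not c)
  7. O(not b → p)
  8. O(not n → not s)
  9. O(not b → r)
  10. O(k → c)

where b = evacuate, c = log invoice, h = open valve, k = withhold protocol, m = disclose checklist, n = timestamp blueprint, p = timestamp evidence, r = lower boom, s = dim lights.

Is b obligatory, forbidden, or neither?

Premises 4 and 10 cover both cases: O(not k → c) and O(k → c). Since not k ∨ k is a tautology, O(c) follows.
Premise 6 is O(not s → not c); contrapositively O(c → s). Since O(c) holds, K gives O(s).
The contrapositive of premise 8 (O(not n → not s)) is O(s → n), and O(s) is already established, so O(n).
Premise 5, O(h → not n), contraposes to O(n → not h); with O(n) we get O(not h).
Premise 2, O(not b → h), contraposes to O(not h → b); with O(not h) we get O(b).
Premises 1, 3, 7, 9 do not contribute to this derivation.
Hence b is obligatory.

Obligatory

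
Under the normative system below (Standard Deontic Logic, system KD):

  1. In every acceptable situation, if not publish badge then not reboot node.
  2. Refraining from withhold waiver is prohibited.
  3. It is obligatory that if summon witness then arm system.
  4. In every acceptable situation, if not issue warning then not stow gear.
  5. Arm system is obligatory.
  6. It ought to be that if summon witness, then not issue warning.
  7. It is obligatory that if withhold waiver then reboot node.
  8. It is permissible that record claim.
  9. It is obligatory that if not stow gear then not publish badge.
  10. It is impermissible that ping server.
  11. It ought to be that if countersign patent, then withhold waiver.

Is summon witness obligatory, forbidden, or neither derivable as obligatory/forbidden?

Forbidden

Premise 2 is F(¬withhold_waiver), i.e. O(withhold_waiver).
Applying K to premise 7 (O(withhold_waiver → reboot_node)) and O(withhold_waiver) yields O(reboot_node).
Premise 1, O(¬publish_badge → ¬reboot_node), contraposes to O(reboot_node → publish_badge); with O(reboot_node) we get O(publish_badge).
Premise 9 is O(¬stow_gear → ¬publish_badge); contrapositively O(publish_badge → stow_gear). Since O(publish_badge) holds, K gives O(stow_gear).
The contrapositive of premise 4 (O(¬issue_warning → ¬stow_gear)) is O(stow_gear → issue_warning), and O(stow_gear) is already established, so O(issue_warning).
Premise 6, O(summon_witness → ¬issue_warning), contraposes to O(issue_warning → ¬summon_witness); with O(issue_warning) we get O(¬summon_witness).
Premises 3, 5, 8, 10, 11 do not contribute to this derivation.
Thus O(¬summon_witness), which is F(summon_witness): summon_witness is forbidden.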